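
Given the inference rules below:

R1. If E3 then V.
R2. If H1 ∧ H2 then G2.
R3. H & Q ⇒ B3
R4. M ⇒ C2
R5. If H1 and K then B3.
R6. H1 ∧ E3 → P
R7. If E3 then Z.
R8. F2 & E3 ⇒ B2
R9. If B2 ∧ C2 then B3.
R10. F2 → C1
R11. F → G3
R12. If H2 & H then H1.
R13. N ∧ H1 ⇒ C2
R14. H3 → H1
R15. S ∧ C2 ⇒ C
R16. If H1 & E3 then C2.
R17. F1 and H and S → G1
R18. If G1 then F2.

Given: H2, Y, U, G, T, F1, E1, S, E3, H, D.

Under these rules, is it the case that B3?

H1  (by R12: H2, H)
C2  (by R16: H1, E3)
G1  (by R17: F1, H, S)
F2  (by R18: G1)
B2  (by R8: F2, E3)
B3  (by R9: B2, C2)

Yes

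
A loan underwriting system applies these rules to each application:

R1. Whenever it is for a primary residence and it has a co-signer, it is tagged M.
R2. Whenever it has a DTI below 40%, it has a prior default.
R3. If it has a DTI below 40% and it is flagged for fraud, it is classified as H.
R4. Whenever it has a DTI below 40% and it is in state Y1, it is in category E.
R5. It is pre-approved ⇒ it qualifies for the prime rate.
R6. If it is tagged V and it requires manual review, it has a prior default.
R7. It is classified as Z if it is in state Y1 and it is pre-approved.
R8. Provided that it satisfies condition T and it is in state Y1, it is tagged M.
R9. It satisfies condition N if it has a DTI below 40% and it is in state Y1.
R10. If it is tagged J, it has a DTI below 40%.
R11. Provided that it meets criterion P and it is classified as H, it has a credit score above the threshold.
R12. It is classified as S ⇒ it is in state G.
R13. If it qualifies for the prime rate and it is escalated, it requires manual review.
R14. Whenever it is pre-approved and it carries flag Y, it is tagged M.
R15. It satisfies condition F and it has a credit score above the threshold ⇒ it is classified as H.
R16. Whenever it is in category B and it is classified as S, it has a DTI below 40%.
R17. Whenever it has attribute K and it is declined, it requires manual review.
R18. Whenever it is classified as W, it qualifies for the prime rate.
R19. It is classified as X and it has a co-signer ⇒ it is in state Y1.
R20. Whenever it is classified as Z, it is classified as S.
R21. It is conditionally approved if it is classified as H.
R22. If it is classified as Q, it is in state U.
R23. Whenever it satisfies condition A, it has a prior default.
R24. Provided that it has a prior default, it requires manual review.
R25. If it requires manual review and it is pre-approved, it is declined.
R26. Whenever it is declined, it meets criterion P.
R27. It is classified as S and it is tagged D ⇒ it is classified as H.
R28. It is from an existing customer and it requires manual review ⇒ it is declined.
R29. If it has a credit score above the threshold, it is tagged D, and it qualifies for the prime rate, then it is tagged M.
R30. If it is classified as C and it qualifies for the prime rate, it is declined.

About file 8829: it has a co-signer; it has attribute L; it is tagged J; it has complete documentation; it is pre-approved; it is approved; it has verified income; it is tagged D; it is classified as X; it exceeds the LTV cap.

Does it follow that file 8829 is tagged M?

By R5 (it is pre-approved): it qualifies for the prime rate.
By R10 (it is tagged J): it has a DTI below 40%.
By R19 (it is classified as X, it has a co-signer): it is in state Y1.
By R2 (it has a DTI below 40%): it has a prior default.
By R7 (it is in state Y1, it is pre-approved): it is classified as Z.
By R20 (it is classified as Z): it is classified as S.
By R24 (it has a prior default): it requires manual review.
By R25 (it requires manual review, it is pre-approved): it is declined.
By R26 (it is declined): it meets criterion P.
By R27 (it is classified as S, it is tagged D): it is classified as H.
By R11 (it meets criterion P, it is classified as H): it has a credit score above the threshold.
By R29 (it has a credit score above the threshold, it is tagged D, it qualifies for the prime rate): it is tagged M.

Yes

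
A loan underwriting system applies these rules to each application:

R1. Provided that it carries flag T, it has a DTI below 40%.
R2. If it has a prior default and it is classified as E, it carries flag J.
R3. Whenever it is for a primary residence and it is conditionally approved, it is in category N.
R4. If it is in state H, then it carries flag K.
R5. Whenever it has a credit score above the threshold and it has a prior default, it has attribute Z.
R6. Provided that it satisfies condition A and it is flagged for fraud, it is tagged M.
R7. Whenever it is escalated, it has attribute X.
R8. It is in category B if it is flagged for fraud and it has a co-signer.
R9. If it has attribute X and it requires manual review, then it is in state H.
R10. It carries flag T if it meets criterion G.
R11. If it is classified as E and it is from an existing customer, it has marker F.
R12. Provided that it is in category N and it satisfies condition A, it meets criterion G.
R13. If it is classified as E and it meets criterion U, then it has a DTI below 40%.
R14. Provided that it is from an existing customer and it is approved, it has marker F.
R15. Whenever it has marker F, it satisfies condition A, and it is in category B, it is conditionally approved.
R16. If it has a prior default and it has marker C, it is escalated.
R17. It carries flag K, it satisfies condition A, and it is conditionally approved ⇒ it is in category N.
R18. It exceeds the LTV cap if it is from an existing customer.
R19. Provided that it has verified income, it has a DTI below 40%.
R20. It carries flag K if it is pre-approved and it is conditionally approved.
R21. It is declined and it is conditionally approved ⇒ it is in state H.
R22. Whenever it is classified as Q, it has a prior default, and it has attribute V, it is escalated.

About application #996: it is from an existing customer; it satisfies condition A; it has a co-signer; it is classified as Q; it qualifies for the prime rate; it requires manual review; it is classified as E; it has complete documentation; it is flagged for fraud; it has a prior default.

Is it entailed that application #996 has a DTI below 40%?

No

Forward chaining from the given facts derives: carries flag J, is tagged M, is in category B, has marker F, is conditionally approved, exceeds the LTV cap.
Rules concluding "it has a DTI below 40%": R1 needs "it carries flag T"; R13 needs "it meets criterion U"; R19 needs "it has verified income" — none of these are established.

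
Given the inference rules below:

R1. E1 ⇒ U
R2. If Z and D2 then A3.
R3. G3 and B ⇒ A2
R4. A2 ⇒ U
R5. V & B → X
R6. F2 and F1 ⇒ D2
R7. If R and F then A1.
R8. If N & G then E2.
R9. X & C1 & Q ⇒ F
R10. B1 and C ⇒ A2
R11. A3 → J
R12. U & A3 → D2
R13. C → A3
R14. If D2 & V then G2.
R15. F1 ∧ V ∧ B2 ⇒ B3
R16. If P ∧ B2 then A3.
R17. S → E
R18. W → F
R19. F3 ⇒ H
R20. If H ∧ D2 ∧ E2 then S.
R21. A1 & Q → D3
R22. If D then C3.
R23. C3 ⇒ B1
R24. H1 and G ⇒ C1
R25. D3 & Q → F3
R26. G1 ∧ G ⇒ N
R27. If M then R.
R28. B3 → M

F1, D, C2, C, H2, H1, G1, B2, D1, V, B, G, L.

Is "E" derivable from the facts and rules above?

No

Forward chaining from the given facts derives: X, A3, B3, C3, B1, C1, N, M, E2, A2, J, R, U, D2, G2.
The only rule concluding E is R17, which needs S; that is never established.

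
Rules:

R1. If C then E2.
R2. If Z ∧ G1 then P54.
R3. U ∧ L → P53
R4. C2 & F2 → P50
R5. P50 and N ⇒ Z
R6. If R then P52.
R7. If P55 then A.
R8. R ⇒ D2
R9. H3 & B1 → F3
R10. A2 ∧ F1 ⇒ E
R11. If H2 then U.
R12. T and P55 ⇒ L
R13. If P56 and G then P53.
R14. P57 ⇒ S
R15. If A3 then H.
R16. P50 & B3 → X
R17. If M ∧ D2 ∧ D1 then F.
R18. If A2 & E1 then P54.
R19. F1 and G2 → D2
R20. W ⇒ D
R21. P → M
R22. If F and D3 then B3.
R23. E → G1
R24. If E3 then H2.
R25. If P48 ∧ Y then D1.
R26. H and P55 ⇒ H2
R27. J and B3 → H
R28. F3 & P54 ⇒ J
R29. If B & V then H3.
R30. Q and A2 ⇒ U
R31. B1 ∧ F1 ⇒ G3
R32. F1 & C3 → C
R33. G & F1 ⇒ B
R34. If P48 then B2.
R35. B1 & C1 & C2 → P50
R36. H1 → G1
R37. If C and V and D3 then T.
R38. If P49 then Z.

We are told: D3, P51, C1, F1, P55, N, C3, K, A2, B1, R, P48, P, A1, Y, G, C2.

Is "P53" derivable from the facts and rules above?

Forward chaining from the given facts derives: P52, A, D2, E, M, G1, D1, G3, C, B, B2, P50, E2, Z, F, B3, P54, X.
Rules concluding P53: R3 needs U; R13 needs P56 — none of these are established.

No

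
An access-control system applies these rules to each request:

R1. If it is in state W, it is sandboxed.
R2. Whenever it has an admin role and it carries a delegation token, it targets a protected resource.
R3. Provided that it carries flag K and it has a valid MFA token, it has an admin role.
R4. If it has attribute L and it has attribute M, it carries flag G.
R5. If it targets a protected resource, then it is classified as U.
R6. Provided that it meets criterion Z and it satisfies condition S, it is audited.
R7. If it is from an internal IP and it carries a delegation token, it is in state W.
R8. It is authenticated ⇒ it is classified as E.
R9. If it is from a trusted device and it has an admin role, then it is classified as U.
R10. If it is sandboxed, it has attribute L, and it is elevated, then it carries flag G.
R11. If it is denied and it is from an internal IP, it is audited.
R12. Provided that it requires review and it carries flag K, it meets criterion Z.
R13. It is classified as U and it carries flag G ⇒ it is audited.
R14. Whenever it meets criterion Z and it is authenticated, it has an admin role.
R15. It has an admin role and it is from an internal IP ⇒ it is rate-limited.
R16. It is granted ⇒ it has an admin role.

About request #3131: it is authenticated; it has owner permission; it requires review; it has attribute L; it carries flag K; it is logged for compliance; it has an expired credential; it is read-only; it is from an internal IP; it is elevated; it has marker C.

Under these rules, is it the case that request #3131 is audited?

No

Forward chaining from the given facts derives: is classified as E, meets criterion Z, has an admin role, is rate-limited.
Rules concluding "it is audited": R6 needs "it satisfies condition S"; R11 needs "it is denied"; R13 needs "it is classified as U" — none of these are established.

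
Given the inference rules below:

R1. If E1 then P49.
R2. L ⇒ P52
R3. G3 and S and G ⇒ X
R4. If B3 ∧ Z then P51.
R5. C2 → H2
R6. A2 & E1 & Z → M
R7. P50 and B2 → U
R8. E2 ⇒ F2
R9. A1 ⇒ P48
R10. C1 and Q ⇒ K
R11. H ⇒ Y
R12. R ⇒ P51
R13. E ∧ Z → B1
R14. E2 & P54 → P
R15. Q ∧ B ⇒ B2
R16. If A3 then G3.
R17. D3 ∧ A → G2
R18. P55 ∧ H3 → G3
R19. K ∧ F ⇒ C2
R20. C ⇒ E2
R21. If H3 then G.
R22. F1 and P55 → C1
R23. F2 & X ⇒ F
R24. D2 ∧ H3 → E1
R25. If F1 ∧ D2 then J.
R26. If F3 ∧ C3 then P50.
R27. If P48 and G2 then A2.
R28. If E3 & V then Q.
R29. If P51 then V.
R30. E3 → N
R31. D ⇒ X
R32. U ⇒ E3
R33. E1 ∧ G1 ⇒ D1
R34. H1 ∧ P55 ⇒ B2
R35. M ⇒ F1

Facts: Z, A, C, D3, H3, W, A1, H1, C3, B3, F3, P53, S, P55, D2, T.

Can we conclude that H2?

P51  (by R4: B3, Z)
P48  (by R9: A1)
G2  (by R17: D3, A)
G3  (by R18: P55, H3)
E2  (by R20: C)
G  (by R21: H3)
E1  (by R24: D2, H3)
P50  (by R26: F3, C3)
A2  (by R27: P48, G2)
V  (by R29: P51)
B2  (by R34: H1, P55)
X  (by R3: G3, S, G)
M  (by R6: A2, E1, Z)
U  (by R7: P50, B2)
F2  (by R8: E2)
F  (by R23: F2, X)
E3  (by R32: U)
F1  (by R35: M)
C1  (by R22: F1, P55)
Q  (by R28: E3, V)
K  (by R10: C1, Q)
C2  (by R19: K, F)
H2  (by R5: C2)

Yes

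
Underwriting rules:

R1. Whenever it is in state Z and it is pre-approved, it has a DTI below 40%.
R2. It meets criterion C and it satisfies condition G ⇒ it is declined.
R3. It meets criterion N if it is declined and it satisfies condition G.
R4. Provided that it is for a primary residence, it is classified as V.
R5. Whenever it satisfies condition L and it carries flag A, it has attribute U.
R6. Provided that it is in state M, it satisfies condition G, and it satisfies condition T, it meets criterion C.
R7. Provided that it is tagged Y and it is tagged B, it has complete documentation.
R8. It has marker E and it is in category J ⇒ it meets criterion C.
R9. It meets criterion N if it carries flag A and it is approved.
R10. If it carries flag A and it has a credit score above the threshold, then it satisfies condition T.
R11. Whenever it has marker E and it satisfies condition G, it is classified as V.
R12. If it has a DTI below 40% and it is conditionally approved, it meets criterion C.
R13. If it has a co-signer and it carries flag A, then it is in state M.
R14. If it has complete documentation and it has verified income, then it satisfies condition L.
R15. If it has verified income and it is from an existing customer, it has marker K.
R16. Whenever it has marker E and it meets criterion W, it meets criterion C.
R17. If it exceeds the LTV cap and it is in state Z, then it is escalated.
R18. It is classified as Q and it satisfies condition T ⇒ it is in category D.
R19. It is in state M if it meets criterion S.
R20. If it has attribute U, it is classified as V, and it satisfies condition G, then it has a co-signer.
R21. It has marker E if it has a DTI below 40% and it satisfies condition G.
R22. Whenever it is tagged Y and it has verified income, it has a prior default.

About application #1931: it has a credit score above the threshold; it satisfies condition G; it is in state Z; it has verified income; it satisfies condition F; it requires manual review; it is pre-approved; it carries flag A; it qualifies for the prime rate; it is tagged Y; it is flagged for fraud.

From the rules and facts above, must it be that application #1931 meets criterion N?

Forward chaining from the given facts derives: has a DTI below 40%, satisfies condition T, has marker E, has a prior default, is classified as V.
Rules concluding "it meets criterion N": R3 needs "it is declined"; R9 needs "it is approved" — none of these are established.

No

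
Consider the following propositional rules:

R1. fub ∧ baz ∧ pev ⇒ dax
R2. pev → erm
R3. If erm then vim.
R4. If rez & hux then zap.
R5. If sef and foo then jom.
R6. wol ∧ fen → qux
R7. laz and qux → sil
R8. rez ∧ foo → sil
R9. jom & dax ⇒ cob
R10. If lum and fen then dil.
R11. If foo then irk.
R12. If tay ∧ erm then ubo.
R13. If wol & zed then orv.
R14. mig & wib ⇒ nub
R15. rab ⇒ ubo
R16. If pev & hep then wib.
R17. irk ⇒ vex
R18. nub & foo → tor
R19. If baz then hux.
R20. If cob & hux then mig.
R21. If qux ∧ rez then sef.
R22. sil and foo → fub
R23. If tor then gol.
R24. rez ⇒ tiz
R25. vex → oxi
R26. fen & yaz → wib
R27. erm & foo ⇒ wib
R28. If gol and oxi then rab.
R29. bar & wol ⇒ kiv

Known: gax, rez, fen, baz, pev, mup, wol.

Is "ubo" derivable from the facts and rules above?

No

Forward chaining from the given facts derives: erm, vim, qux, hux, sef, tiz, zap.
Rules concluding ubo: R12 needs tay; R15 needs rab — none of these are established.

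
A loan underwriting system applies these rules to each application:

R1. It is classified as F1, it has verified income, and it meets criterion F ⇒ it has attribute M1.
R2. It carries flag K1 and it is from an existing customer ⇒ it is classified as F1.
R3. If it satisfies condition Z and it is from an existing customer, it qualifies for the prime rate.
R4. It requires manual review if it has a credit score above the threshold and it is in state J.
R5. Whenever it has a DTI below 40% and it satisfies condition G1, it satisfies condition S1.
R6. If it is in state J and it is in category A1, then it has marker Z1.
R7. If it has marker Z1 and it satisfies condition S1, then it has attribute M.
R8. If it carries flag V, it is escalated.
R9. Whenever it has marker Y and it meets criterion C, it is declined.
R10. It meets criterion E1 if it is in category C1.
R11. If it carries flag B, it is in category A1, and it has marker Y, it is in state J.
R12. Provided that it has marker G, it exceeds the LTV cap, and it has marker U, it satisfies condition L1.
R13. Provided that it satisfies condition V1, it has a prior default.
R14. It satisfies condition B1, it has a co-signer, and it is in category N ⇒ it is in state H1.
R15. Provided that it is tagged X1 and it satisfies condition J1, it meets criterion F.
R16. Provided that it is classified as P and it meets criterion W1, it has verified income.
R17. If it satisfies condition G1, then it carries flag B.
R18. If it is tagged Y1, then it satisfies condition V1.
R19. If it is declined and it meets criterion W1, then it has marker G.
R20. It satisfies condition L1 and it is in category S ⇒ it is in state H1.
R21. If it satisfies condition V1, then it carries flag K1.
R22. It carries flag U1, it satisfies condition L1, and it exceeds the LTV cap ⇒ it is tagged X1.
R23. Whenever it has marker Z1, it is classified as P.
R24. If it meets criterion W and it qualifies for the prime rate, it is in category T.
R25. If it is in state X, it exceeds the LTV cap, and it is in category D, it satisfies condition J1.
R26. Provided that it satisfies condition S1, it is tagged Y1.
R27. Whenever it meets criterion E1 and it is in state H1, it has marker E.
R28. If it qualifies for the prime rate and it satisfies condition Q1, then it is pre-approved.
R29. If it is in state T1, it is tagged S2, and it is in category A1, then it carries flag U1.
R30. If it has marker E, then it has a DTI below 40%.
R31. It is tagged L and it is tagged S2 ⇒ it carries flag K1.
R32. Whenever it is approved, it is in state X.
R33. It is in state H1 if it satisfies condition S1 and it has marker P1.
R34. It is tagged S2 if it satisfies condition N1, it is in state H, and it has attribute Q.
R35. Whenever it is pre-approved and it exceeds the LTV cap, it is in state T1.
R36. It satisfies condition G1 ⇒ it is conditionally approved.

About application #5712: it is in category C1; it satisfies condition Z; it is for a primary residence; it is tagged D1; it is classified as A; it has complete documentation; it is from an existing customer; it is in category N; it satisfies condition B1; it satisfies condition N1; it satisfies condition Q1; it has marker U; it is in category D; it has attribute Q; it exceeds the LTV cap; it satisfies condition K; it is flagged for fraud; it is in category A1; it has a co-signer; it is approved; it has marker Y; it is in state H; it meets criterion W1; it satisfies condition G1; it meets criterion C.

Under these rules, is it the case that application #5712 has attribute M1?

By R3 (it satisfies condition Z, it is from an existing customer): it qualifies for the prime rate.
By R9 (it has marker Y, it meets criterion C): it is declined.
By R10 (it is in category C1): it meets criterion E1.
By R14 (it satisfies condition B1, it has a co-signer, it is in category N): it is in state H1.
By R17 (it satisfies condition G1): it carries flag B.
By R19 (it is declined, it meets criterion W1): it has marker G.
By R27 (it meets criterion E1, it is in state H1): it has marker E.
By R28 (it qualifies for the prime rate, it satisfies condition Q1): it is pre-approved.
By R30 (it has marker E): it has a DTI below 40%.
By R32 (it is approved): it is in state X.
By R34 (it satisfies condition N1, it is in state H, it has attribute Q): it is tagged S2.
By R35 (it is pre-approved, it exceeds the LTV cap): it is in state T1.
By R5 (it has a DTI below 40%, it satisfies condition G1): it satisfies condition S1.
By R11 (it carries flag B, it is in category A1, it has marker Y): it is in state J.
By R12 (it has marker G, it exceeds the LTV cap, it has marker U): it satisfies condition L1.
By R25 (it is in state X, it exceeds the LTV cap, it is in category D): it satisfies condition J1.
By R26 (it satisfies condition S1): it is tagged Y1.
By R29 (it is in state T1, it is tagged S2, it is in category A1): it carries flag U1.
By R6 (it is in state J, it is in category A1): it has marker Z1.
By R18 (it is tagged Y1): it satisfies condition V1.
By R21 (it satisfies condition V1): it carries flag K1.
By R22 (it carries flag U1, it satisfies condition L1, it exceeds the LTV cap): it is tagged X1.
By R23 (it has marker Z1): it is classified as P.
By R2 (it carries flag K1, it is from an existing customer): it is classified as F1.
By R15 (it is tagged X1, it satisfies condition J1): it meets criterion F.
By R16 (it is classified as P, it meets criterion W1): it has verified income.
By R1 (it is classified as F1, it has verified income, it meets criterion F): it has attribute M1.

Yes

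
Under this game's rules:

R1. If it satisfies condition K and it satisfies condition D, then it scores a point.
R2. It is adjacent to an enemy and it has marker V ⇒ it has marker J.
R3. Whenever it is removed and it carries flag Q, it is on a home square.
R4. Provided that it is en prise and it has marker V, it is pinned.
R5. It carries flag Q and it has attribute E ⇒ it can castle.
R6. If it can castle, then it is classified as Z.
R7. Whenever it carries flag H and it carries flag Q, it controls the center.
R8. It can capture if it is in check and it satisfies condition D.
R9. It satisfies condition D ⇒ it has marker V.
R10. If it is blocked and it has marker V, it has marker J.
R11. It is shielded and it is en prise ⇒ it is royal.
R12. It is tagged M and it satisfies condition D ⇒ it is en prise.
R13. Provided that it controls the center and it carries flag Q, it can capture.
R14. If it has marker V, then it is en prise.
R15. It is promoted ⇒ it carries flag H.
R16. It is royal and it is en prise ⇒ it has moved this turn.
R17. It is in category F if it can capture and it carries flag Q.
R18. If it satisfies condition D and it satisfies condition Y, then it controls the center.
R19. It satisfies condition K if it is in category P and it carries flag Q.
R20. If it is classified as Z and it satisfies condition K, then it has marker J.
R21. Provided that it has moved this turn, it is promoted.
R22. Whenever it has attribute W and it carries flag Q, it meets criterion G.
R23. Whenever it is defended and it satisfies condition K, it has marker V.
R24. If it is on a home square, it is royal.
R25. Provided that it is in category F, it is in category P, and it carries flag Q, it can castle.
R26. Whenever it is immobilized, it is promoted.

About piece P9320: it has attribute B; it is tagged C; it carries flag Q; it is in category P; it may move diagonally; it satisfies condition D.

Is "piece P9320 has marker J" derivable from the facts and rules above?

No

Forward chaining from the given facts derives: has marker V, is en prise, satisfies condition K, scores a point, is pinned.
Rules concluding "it has marker J": R2 needs "it is adjacent to an enemy"; R10 needs "it is blocked"; R20 needs "it is classified as Z" — none of these are established.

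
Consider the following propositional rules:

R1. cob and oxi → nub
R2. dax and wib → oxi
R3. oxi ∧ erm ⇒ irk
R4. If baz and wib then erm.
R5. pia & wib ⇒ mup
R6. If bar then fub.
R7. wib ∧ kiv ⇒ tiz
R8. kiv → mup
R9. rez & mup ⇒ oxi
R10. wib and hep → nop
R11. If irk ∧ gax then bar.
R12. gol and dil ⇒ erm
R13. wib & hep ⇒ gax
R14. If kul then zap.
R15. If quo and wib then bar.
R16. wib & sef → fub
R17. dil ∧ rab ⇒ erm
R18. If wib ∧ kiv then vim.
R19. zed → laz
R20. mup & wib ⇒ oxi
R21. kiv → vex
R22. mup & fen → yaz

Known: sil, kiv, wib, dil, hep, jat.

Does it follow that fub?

Forward chaining from the given facts derives: tiz, mup, nop, gax, vim, oxi, vex.
Rules concluding fub: R6 needs bar; R16 needs sef — none of these are established.

No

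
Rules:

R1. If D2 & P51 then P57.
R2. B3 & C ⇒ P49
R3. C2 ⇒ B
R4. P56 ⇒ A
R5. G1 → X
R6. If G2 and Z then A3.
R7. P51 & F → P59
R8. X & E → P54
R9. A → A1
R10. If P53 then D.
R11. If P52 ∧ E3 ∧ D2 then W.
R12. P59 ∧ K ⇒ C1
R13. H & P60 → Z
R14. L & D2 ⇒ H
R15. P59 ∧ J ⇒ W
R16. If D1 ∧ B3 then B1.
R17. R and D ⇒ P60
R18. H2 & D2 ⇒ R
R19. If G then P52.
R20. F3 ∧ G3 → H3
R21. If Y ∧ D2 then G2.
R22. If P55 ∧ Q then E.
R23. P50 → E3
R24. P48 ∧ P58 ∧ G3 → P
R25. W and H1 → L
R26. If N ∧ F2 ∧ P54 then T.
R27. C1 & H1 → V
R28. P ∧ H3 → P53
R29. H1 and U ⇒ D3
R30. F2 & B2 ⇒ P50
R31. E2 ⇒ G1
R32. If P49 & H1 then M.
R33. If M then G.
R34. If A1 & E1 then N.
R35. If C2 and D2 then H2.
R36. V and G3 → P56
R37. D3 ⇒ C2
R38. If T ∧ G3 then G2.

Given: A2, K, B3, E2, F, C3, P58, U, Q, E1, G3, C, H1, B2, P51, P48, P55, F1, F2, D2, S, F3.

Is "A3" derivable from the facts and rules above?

P49  (by R2: B3, C)
P59  (by R7: P51, F)
C1  (by R12: P59, K)
H3  (by R20: F3, G3)
E  (by R22: P55, Q)
P  (by R24: P48, P58, G3)
V  (by R27: C1, H1)
P53  (by R28: P, H3)
D3  (by R29: H1, U)
P50  (by R30: F2, B2)
G1  (by R31: E2)
M  (by R32: P49, H1)
G  (by R33: M)
P56  (by R36: V, G3)
C2  (by R37: D3)
A  (by R4: P56)
X  (by R5: G1)
P54  (by R8: X, E)
A1  (by R9: A)
D  (by R10: P53)
P52  (by R19: G)
E3  (by R23: P50)
N  (by R34: A1, E1)
H2  (by R35: C2, D2)
W  (by R11: P52, E3, D2)
R  (by R18: H2, D2)
L  (by R25: W, H1)
T  (by R26: N, F2, P54)
G2  (by R38: T, G3)
H  (by R14: L, D2)
P60  (by R17: R, D)
Z  (by R13: H, P60)
A3  (by R6: G2, Z)

Yes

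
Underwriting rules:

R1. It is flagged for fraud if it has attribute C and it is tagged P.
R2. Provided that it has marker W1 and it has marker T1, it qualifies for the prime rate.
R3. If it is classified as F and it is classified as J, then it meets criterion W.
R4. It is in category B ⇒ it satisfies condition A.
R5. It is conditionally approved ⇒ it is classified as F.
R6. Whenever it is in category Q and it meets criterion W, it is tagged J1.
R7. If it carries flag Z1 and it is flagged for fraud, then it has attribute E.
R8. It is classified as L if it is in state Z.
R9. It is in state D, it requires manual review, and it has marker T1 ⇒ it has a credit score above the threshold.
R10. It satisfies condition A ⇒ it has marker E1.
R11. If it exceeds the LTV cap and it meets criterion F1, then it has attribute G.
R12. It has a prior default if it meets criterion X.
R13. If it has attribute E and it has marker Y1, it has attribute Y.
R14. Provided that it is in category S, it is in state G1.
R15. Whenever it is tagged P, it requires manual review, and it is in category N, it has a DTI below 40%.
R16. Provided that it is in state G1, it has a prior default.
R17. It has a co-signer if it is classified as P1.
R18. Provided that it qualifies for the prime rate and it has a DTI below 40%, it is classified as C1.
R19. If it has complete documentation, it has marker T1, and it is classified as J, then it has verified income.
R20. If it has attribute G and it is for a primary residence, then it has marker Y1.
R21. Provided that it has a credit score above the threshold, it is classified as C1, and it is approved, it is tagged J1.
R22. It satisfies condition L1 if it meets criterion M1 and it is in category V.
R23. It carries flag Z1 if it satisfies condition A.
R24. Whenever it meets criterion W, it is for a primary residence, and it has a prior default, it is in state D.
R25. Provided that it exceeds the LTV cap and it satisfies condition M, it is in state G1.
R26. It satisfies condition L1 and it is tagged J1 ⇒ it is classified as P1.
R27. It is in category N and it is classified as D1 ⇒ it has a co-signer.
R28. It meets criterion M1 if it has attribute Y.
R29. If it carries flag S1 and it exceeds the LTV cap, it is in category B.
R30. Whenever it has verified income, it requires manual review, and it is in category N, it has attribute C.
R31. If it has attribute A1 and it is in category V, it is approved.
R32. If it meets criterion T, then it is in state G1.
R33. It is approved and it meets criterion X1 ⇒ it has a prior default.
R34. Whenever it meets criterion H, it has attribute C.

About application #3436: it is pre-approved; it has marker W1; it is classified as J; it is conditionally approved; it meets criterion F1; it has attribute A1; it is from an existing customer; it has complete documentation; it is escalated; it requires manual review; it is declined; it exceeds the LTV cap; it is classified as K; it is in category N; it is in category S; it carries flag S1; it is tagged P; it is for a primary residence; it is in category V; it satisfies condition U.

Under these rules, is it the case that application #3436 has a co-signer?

Forward chaining from the given facts derives: is classified as F, has attribute G, is in state G1, has a DTI below 40%, has a prior default, has marker Y1, is in category B, is approved, meets criterion W, satisfies condition A, has marker E1, carries flag Z1, is in state D.
Rules concluding "it has a co-signer": R17 needs "it is classified as P1"; R27 needs "it is classified as D1" — none of these are established.

No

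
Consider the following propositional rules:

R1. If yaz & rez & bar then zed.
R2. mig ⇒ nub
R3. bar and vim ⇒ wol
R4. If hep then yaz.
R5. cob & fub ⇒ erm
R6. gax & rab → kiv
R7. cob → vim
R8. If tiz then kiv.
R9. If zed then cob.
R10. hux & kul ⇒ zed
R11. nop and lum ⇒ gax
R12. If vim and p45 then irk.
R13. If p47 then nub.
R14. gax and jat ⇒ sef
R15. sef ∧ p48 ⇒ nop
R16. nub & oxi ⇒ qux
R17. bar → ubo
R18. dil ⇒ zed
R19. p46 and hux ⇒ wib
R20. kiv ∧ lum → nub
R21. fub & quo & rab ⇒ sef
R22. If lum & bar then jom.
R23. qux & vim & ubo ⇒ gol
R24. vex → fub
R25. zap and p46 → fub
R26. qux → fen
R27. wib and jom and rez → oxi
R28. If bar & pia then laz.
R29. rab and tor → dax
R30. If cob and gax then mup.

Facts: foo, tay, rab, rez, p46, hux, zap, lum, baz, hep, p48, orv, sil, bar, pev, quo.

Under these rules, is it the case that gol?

yaz  (by R4: hep)
ubo  (by R17: bar)
wib  (by R19: p46, hux)
jom  (by R22: lum, bar)
fub  (by R25: zap, p46)
oxi  (by R27: wib, jom, rez)
zed  (by R1: yaz, rez, bar)
cob  (by R9: zed)
sef  (by R21: fub, quo, rab)
vim  (by R7: cob)
nop  (by R15: sef, p48)
gax  (by R11: nop, lum)
kiv  (by R6: gax, rab)
nub  (by R20: kiv, lum)
qux  (by R16: nub, oxi)
gol  (by R23: qux, vim, ubo)

Yes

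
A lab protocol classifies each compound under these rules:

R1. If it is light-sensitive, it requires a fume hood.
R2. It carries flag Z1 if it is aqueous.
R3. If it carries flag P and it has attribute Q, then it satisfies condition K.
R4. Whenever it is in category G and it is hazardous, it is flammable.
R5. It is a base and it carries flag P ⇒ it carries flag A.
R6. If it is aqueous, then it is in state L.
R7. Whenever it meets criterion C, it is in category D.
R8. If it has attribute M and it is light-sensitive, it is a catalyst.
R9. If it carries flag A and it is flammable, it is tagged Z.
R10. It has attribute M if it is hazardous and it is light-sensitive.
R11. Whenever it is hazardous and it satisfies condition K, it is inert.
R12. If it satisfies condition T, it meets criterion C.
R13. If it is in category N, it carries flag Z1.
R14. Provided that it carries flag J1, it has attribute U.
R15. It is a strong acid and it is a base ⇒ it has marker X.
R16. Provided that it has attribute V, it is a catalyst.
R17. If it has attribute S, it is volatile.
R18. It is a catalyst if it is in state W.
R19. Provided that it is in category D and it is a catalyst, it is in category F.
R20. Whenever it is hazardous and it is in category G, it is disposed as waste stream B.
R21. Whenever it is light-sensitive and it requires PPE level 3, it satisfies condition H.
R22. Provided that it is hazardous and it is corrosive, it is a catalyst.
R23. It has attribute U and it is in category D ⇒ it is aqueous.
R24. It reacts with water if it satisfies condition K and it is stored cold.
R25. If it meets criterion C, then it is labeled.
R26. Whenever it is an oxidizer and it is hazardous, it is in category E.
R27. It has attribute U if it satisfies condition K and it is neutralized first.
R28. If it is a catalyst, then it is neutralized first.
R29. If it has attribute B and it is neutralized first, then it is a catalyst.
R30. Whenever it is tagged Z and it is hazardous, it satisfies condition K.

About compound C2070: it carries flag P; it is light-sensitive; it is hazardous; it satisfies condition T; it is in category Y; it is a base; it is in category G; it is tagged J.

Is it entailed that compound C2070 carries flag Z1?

Yes

By R4 (it is in category G, it is hazardous): it is flammable.
By R5 (it is a base, it carries flag P): it carries flag A.
By R9 (it carries flag A, it is flammable): it is tagged Z.
By R10 (it is hazardous, it is light-sensitive): it has attribute M.
By R12 (it satisfies condition T): it meets criterion C.
By R30 (it is tagged Z, it is hazardous): it satisfies condition K.
By R7 (it meets criterion C): it is in category D.
By R8 (it has attribute M, it is light-sensitive): it is a catalyst.
By R28 (it is a catalyst): it is neutralized first.
By R27 (it satisfies condition K, it is neutralized first): it has attribute U.
By R23 (it has attribute U, it is in category D): it is aqueous.
By R2 (it is aqueous): it carries flag Z1.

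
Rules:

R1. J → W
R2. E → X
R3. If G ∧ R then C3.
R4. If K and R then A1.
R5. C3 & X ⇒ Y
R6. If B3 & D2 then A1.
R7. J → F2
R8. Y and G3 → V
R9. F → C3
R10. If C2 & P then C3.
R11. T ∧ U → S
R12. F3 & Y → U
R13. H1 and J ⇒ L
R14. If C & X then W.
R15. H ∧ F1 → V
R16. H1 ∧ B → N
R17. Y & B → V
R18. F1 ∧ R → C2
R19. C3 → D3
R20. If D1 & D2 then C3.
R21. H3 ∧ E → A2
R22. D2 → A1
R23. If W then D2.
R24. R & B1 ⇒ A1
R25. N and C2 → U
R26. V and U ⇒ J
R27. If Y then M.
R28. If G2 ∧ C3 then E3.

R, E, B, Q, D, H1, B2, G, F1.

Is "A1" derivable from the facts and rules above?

Yes

X  (by R2: E)
C3  (by R3: G, R)
Y  (by R5: C3, X)
N  (by R16: H1, B)
V  (by R17: Y, B)
C2  (by R18: F1, R)
U  (by R25: N, C2)
J  (by R26: V, U)
W  (by R1: J)
D2  (by R23: W)
A1  (by R22: D2)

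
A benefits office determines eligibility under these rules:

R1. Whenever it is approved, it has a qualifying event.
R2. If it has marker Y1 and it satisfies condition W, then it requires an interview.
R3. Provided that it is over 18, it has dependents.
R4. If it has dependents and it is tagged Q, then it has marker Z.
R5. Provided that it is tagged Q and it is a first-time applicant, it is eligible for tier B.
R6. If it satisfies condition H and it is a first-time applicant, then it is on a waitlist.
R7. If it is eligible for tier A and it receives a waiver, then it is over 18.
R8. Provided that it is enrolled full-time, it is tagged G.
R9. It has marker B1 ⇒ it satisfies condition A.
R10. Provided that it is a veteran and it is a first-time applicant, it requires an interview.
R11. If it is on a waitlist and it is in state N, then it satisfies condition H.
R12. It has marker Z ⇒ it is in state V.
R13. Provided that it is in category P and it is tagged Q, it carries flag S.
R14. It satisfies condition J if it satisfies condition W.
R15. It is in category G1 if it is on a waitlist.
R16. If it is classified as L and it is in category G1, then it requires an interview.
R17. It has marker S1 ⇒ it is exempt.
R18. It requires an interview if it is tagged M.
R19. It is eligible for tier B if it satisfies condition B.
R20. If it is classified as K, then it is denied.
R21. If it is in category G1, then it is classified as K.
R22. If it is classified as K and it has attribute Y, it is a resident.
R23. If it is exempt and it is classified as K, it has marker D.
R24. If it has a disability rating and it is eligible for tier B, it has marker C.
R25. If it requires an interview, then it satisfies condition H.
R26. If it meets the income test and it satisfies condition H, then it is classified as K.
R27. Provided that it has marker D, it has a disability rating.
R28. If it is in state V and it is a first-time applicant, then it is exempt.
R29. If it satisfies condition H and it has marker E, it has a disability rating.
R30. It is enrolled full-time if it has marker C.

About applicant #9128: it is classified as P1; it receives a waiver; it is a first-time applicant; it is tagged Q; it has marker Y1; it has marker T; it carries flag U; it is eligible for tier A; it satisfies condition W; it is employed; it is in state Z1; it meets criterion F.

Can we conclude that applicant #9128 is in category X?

Forward chaining from the given facts derives: requires an interview, is eligible for tier B, is over 18, satisfies condition J, satisfies condition H, has dependents, has marker Z, is on a waitlist, is in state V, is in category G1, is classified as K, is exempt, is denied, has marker D, has a disability rating, has marker C, is enrolled full-time, is tagged G.
No rule has "it is in category X" as its conclusion, and it is not among the given facts.

No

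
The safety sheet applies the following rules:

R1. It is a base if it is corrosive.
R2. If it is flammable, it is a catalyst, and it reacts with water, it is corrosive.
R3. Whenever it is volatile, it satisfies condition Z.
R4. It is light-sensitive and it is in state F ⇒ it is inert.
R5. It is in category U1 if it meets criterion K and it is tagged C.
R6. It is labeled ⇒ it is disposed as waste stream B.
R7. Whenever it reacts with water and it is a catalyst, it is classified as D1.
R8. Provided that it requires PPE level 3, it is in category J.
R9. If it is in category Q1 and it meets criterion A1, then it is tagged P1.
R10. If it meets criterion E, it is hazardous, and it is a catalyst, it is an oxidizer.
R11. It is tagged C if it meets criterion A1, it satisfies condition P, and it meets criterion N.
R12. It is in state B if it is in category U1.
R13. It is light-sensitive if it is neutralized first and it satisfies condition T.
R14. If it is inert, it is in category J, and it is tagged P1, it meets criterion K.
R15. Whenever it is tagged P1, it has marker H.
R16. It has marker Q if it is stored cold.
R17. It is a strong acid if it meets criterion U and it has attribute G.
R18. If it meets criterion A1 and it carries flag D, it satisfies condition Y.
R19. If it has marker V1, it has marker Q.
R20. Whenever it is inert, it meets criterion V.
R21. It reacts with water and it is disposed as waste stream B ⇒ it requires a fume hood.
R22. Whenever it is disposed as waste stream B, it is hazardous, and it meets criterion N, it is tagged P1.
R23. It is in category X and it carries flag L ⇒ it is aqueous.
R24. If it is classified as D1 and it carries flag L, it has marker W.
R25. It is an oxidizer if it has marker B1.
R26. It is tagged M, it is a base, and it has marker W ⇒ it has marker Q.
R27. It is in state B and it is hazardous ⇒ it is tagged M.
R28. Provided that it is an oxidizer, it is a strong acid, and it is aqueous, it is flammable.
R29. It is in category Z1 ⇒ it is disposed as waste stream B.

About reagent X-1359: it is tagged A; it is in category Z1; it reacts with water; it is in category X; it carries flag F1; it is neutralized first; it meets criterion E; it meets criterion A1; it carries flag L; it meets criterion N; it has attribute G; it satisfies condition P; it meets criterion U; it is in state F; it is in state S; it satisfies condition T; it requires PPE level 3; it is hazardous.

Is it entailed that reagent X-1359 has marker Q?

Forward chaining from the given facts derives: is in category J, is tagged C, is light-sensitive, is a strong acid, is aqueous, is disposed as waste stream B, is inert, meets criterion V, requires a fume hood, is tagged P1, meets criterion K, has marker H, is in category U1, is in state B, is tagged M.
Rules concluding "it has marker Q": R16 needs "it is stored cold"; R19 needs "it has marker V1"; R26 needs "it is a base" — none of these are established.

No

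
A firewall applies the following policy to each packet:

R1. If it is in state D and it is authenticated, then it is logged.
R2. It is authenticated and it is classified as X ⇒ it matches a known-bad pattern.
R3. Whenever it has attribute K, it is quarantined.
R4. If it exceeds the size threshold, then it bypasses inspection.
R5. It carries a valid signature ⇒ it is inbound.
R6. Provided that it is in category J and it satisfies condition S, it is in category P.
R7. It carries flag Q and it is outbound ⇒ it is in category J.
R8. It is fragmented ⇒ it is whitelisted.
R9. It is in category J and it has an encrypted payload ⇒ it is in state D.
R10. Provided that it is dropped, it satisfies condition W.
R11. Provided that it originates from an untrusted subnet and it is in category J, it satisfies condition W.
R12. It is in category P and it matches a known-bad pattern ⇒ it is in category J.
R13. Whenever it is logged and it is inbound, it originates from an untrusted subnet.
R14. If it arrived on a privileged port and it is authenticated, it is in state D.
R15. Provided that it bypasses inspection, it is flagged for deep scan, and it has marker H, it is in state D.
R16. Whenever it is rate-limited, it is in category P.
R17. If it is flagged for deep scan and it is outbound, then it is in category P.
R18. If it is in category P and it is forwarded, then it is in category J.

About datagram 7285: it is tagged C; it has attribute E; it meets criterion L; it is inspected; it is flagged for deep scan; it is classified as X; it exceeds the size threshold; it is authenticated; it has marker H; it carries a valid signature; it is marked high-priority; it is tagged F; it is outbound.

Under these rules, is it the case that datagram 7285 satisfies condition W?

By R2 (it is authenticated, it is classified as X): it matches a known-bad pattern.
By R4 (it exceeds the size threshold): it bypasses inspection.
By R5 (it carries a valid signature): it is inbound.
By R15 (it bypasses inspection, it is flagged for deep scan, it has marker H): it is in state D.
By R17 (it is flagged for deep scan, it is outbound): it is in category P.
By R1 (it is in state D, it is authenticated): it is logged.
By R12 (it is in category P, it matches a known-bad pattern): it is in category J.
By R13 (it is logged, it is inbound): it originates from an untrusted subnet.
By R11 (it originates from an untrusted subnet, it is in category J): it satisfies condition W.

Yes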